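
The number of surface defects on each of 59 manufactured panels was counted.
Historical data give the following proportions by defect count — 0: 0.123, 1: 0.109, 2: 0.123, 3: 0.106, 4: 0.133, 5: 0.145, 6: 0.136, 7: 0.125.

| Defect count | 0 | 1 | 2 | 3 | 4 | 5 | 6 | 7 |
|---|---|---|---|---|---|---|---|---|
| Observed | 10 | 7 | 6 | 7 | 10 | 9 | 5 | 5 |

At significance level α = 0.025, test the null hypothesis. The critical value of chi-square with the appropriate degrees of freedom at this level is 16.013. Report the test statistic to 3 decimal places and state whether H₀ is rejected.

Expected counts E_i = n·p_i: 59×0.123 = 7.257, 59×0.109 = 6.431, 59×0.123 = 7.257, 59×0.106 = 6.254, 59×0.133 = 7.847, 59×0.145 = 8.555, 59×0.136 = 8.024, 59×0.125 = 7.375.
χ² = (10−7.257)²/7.257 + (7−6.431)²/6.431 + (6−7.257)²/7.257 + (7−6.254)²/6.254 + (10−7.847)²/7.847 + (9−8.555)²/8.555 + (5−8.024)²/8.024 + (5−7.375)²/7.375
   = 1.0368 + 0.0503 + 0.2177 + 0.0890 + 0.5907 + 0.0231 + 1.1397 + 0.7648
Sum = 3.912
df = 7. Since 3.912 < 16.013, we do not reject H₀.

3.912; do not reject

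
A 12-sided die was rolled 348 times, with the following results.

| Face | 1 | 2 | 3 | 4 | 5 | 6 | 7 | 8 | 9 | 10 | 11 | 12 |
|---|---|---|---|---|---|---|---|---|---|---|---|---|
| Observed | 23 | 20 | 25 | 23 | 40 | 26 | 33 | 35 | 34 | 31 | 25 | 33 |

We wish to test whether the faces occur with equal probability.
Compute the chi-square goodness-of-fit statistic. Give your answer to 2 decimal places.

Expected count for each of the 12 categories: 348/12 = 29.
1: (23 − 29)²/29 = 36/29 = 1.241
2: (20 − 29)²/29 = 81/29 = 2.793
3: (25 − 29)²/29 = 16/29 = 0.552
4: (23 − 29)²/29 = 36/29 = 1.241
5: (40 − 29)²/29 = 121/29 = 4.172
6: (26 − 29)²/29 = 9/29 = 0.310
7: (33 − 29)²/29 = 16/29 = 0.552
8: (35 − 29)²/29 = 36/29 = 1.241
9: (34 − 29)²/29 = 25/29 = 0.862
10: (31 − 29)²/29 = 4/29 = 0.138
11: (25 − 29)²/29 = 16/29 = 0.552
12: (33 − 29)²/29 = 16/29 = 0.552
Sum = 14.21

14.21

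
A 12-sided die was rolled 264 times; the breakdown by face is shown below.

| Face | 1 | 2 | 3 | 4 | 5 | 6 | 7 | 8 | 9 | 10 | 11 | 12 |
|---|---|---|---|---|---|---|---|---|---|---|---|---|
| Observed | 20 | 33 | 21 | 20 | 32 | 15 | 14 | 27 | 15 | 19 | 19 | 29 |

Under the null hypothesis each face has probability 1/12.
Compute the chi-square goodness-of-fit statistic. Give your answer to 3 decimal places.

22.000

Expected count for each of the 12 categories: 264/12 = 22.
χ² = (20−22)²/22 + (33−22)²/22 + (21−22)²/22 + (20−22)²/22 + (32−22)²/22 + (15−22)²/22 + (14−22)²/22 + (27−22)²/22 + (15−22)²/22 + (19−22)²/22 + (19−22)²/22 + (29−22)²/22
   = 0.1818 + 5.5000 + 0.0455 + 0.1818 + 4.5455 + 2.2273 + 2.9091 + 1.1364 + 2.2273 + 0.4091 + 0.4091 + 2.2273
Sum = 22.000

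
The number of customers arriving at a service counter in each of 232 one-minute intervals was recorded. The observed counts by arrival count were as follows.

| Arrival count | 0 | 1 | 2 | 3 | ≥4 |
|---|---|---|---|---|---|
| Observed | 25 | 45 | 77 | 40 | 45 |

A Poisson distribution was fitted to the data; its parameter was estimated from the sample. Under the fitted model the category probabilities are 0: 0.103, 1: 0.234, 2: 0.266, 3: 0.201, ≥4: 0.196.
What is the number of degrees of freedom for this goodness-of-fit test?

There are k = 5 categories and 1 parameter estimated from the data, so df = 5 − 1 − 1 = 3.

3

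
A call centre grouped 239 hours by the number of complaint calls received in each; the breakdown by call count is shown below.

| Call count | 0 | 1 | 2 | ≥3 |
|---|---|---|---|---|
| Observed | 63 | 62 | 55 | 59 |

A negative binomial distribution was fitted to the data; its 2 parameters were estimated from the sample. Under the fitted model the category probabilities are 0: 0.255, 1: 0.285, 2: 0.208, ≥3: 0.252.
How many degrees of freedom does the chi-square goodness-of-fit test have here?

1

There are k = 4 categories and 2 parameters estimated from the data, so df = 4 − 1 − 2 = 1.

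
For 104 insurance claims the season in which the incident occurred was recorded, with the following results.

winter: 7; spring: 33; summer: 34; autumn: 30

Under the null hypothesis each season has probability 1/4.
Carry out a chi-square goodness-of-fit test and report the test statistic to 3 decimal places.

18.846

Expected count for each of the 4 categories: 104/4 = 26.
winter: (7 − 26)²/26 = 361/26 = 13.8846
spring: (33 − 26)²/26 = 49/26 = 1.8846
summer: (34 − 26)²/26 = 64/26 = 2.4615
autumn: (30 − 26)²/26 = 16/26 = 0.6154
Sum = 18.846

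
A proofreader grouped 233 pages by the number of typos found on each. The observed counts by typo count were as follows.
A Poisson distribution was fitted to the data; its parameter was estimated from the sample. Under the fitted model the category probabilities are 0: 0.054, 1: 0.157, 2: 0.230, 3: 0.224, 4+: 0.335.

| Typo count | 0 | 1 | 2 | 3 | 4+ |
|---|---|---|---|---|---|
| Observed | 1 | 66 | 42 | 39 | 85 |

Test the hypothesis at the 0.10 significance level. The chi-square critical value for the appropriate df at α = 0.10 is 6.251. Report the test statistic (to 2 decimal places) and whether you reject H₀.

40.78; reject

Expected counts E_i = n·p_i: 233×0.054 = 12.582, 233×0.157 = 36.581, 233×0.230 = 53.59, 233×0.224 = 52.192, 233×0.335 = 78.055.
0: (1 − 12.582)²/12.582 = 134.142724/12.582 = 10.661
1: (66 − 36.581)²/36.581 = 865.477561/36.581 = 23.659
2: (42 − 53.59)²/53.59 = 134.3281/53.59 = 2.507
3: (39 − 52.192)²/52.192 = 174.028864/52.192 = 3.334
4+: (85 − 78.055)²/78.055 = 48.233025/78.055 = 0.618
Sum = 40.78
df = 3. Since 40.78 > 6.251, we reject H₀.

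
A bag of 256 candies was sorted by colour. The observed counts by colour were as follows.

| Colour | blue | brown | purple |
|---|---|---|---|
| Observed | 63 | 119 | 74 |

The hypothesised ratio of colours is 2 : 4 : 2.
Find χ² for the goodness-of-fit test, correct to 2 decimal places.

Ratio total = 8. Expected counts: 256×2/8 = 64, 256×4/8 = 128, 256×2/8 = 64.
cat         O        E   (O−E)²/E
blue       63       64      0.016
brown     119      128      0.633
purple     74       64      1.563
Sum = 2.21

2.21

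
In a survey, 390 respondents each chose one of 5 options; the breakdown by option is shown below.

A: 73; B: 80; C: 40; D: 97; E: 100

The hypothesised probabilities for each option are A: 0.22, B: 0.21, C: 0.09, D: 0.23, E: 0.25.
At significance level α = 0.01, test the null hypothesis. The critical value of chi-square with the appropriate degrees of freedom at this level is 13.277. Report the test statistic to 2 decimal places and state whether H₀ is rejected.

3.30; do not reject

Expected counts E_i = n·p_i: 390×0.22 = 85.8, 390×0.21 = 81.9, 390×0.09 = 35.1, 390×0.23 = 89.7, 390×0.25 = 97.5.
cat         O        E   (O−E)²/E
A          73     85.8      1.910
B          80     81.9      0.044
C          40     35.1      0.684
D          97     89.7      0.594
E         100     97.5      0.064
Sum = 3.30
df = 4. Since 3.30 < 13.277, we do not reject H₀.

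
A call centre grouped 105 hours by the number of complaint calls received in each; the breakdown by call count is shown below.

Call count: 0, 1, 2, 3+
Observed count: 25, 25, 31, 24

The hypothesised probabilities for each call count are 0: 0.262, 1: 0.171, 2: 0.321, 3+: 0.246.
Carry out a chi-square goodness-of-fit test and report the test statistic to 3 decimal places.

3.340

Expected counts E_i = n·p_i: 105×0.262 = 27.51, 105×0.171 = 17.955, 105×0.321 = 33.705, 105×0.246 = 25.83.
χ² = (25−27.51)²/27.51 + (25−17.955)²/17.955 + (31−33.705)²/33.705 + (24−25.83)²/25.83
   = 0.2290 + 2.7642 + 0.2171 + 0.1297
Sum = 3.340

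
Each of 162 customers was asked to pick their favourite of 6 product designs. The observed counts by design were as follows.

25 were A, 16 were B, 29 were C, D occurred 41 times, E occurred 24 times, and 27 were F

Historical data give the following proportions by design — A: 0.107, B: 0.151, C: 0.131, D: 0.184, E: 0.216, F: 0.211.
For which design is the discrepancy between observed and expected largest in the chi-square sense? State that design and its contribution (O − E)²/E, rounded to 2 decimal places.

Expected counts E_i = n·p_i: 162×0.107 = 17.334, 162×0.151 = 24.462, 162×0.131 = 21.222, 162×0.184 = 29.808, 162×0.216 = 34.992, 162×0.211 = 34.182.
A: (25 − 17.334)²/17.334 = 58.767556/17.334 = 3.390
B: (16 − 24.462)²/24.462 = 71.605444/24.462 = 2.927
C: (29 − 21.222)²/21.222 = 60.497284/21.222 = 2.851
D: (41 − 29.808)²/29.808 = 125.260864/29.808 = 4.202
E: (24 − 34.992)²/34.992 = 120.824064/34.992 = 3.453
F: (27 − 34.182)²/34.182 = 51.581124/34.182 = 1.509
The largest term is for D: 4.20.

D, 4.20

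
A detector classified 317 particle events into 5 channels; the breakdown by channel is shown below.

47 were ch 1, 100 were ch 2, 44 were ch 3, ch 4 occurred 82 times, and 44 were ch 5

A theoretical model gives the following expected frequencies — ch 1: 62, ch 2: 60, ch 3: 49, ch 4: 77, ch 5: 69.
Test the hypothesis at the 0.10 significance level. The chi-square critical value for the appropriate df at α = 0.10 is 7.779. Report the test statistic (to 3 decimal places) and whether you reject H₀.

ch 1: (47 − 62)²/62 = 225/62 = 3.6290
ch 2: (100 − 60)²/60 = 1600/60 = 26.6667
ch 3: (44 − 49)²/49 = 25/49 = 0.5102
ch 4: (82 − 77)²/77 = 25/77 = 0.3247
ch 5: (44 − 69)²/69 = 625/69 = 9.0580
Sum = 40.189
df = 4. Since 40.189 > 7.779, we reject H₀.

40.189; reject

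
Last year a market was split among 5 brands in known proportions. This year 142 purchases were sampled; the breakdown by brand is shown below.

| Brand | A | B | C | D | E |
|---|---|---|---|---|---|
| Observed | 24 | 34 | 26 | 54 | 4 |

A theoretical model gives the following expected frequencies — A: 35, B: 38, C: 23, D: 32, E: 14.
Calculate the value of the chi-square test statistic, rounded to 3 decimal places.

A: (24 − 35)²/35 = 121/35 = 3.4571
B: (34 − 38)²/38 = 16/38 = 0.4211
C: (26 − 23)²/23 = 9/23 = 0.3913
D: (54 − 32)²/32 = 484/32 = 15.1250
E: (4 − 14)²/14 = 100/14 = 7.1429
Sum = 26.537

26.537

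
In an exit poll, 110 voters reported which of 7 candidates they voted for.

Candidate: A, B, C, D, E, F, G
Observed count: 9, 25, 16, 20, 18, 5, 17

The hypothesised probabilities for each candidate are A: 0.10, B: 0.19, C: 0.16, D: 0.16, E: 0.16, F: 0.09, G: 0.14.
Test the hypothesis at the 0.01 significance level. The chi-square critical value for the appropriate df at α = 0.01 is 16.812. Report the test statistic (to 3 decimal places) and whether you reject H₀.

Expected counts E_i = n·p_i: 110×0.10 = 11, 110×0.19 = 20.9, 110×0.16 = 17.6, 110×0.16 = 17.6, 110×0.16 = 17.6, 110×0.09 = 9.9, 110×0.14 = 15.4.
cat         O        E   (O−E)²/E
A           9       11     0.3636
B          25     20.9     0.8043
C          16     17.6     0.1455
D          20     17.6     0.3273
E          18     17.6     0.0091
F           5      9.9     2.4253
G          17     15.4     0.1662
Sum = 4.241
df = 6. Since 4.241 < 16.812, we do not reject H₀.

4.241; do not reject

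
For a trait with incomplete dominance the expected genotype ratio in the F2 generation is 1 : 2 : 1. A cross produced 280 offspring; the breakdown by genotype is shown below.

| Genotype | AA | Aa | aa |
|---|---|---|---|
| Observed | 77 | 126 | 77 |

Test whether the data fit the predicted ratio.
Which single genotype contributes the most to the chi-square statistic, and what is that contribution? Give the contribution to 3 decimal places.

Ratio total = 4. Expected counts: 280×1/4 = 70, 280×2/4 = 140, 280×1/4 = 70.
χ² = (77−70)²/70 + (126−140)²/140 + (77−70)²/70
   = 0.7000 + 1.4000 + 0.7000
The largest term is for Aa: 1.400.

Aa, 1.400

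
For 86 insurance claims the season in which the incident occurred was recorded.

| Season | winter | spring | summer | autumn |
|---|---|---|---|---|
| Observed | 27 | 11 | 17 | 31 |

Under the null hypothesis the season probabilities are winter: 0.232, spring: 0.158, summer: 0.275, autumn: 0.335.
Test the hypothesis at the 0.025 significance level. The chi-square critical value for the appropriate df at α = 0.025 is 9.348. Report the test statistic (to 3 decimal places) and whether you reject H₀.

5.019; do not reject

Expected counts E_i = n·p_i: 86×0.232 = 19.952, 86×0.158 = 13.588, 86×0.275 = 23.65, 86×0.335 = 28.81.
χ² = (27−19.952)²/19.952 + (11−13.588)²/13.588 + (17−23.65)²/23.65 + (31−28.81)²/28.81
   = 2.4897 + 0.4929 + 1.8699 + 0.1665
Sum = 5.019
df = 3. Since 5.019 < 9.348, we do not reject H₀.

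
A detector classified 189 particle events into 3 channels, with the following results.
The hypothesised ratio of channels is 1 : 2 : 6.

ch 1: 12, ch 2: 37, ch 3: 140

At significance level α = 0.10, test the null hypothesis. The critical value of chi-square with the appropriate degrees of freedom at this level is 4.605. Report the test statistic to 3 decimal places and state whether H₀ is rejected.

Ratio total = 9. Expected counts: 189×1/9 = 21, 189×2/9 = 42, 189×6/9 = 126.
χ² = (12−21)²/21 + (37−42)²/42 + (140−126)²/126
   = 3.8571 + 0.5952 + 1.5556
Sum = 6.008
df = 2. Since 6.008 > 4.605, we reject H₀.

6.008; reject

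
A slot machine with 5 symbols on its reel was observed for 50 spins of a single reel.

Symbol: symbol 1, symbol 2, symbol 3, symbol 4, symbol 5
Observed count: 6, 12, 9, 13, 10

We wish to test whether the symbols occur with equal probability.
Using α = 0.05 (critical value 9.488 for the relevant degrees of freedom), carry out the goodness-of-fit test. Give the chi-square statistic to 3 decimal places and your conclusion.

3.000; do not reject

Expected count for each of the 5 categories: 50/5 = 10.
cat           O        E   (O−E)²/E
symbol 1      6       10     1.6000
symbol 2     12       10     0.4000
symbol 3      9       10     0.1000
symbol 4     13       10     0.9000
symbol 5     10       10     0.0000
Sum = 3.000
df = 4. Since 3.000 < 9.488, we do not reject H₀.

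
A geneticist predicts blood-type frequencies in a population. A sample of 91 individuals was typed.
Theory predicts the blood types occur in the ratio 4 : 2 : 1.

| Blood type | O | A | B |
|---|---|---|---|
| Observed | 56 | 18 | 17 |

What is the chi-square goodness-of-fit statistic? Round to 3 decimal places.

4.000

Ratio total = 7. Expected counts: 91×4/7 = 52, 91×2/7 = 26, 91×1/7 = 13.
χ² = (56−52)²/52 + (18−26)²/26 + (17−13)²/13
   = 0.3077 + 2.4615 + 1.2308
Sum = 4.000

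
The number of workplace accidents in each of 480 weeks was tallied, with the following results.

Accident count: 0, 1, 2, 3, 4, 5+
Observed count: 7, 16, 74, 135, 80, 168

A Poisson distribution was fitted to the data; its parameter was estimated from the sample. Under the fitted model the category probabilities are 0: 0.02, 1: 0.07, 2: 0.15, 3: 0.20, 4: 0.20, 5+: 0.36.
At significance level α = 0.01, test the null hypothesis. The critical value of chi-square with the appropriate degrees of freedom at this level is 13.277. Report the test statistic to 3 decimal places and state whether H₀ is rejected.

Expected counts E_i = n·p_i: 480×0.02 = 9.6, 480×0.07 = 33.6, 480×0.15 = 72, 480×0.20 = 96, 480×0.20 = 96, 480×0.36 = 172.8.
χ² = (7−9.6)²/9.6 + (16−33.6)²/33.6 + (74−72)²/72 + (135−96)²/96 + (80−96)²/96 + (168−172.8)²/172.8
   = 0.7042 + 9.2190 + 0.0556 + 15.8438 + 2.6667 + 0.1333
Sum = 28.623
df = 4. Since 28.623 > 13.277, we reject H₀.

28.623; reject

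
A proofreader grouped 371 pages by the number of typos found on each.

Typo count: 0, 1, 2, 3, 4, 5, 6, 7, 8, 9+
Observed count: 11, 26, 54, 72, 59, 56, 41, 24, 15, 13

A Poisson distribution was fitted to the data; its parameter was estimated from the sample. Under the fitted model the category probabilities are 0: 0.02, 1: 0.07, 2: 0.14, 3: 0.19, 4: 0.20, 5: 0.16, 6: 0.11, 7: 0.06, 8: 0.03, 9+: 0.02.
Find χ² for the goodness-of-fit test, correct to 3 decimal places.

Expected counts E_i = n·p_i: 371×0.02 = 7.42, 371×0.07 = 25.97, 371×0.14 = 51.94, 371×0.19 = 70.49, 371×0.20 = 74.2, 371×0.16 = 59.36, 371×0.11 = 40.81, 371×0.06 = 22.26, 371×0.03 = 11.13, 371×0.02 = 7.42.
0: (11 − 7.42)²/7.42 = 12.8164/7.42 = 1.7273
1: (26 − 25.97)²/25.97 = 0.0009/25.97 = 0.0000
2: (54 − 51.94)²/51.94 = 4.2436/51.94 = 0.0817
3: (72 − 70.49)²/70.49 = 2.2801/70.49 = 0.0323
4: (59 − 74.2)²/74.2 = 231.04/74.2 = 3.1137
5: (56 − 59.36)²/59.36 = 11.2896/59.36 = 0.1902
6: (41 − 40.81)²/40.81 = 0.0361/40.81 = 0.0009
7: (24 − 22.26)²/22.26 = 3.0276/22.26 = 0.1360
8: (15 − 11.13)²/11.13 = 14.9769/11.13 = 1.3456
9+: (13 − 7.42)²/7.42 = 31.1364/7.42 = 4.1963
Sum = 10.824

10.824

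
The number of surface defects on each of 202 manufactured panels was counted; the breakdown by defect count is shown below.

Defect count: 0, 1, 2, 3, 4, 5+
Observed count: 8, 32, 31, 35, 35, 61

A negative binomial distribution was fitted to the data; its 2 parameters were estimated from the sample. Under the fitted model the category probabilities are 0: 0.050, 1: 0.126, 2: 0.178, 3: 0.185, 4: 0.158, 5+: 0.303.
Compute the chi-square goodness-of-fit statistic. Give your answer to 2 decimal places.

Expected counts E_i = n·p_i: 202×0.050 = 10.1, 202×0.126 = 25.452, 202×0.178 = 35.956, 202×0.185 = 37.37, 202×0.158 = 31.916, 202×0.303 = 61.206.
cat         O        E   (O−E)²/E
0           8     10.1      0.437
1          32   25.452      1.685
2          31   35.956      0.683
3          35    37.37      0.150
4          35   31.916      0.298
5+         61   61.206      0.001
Sum = 3.25

3.25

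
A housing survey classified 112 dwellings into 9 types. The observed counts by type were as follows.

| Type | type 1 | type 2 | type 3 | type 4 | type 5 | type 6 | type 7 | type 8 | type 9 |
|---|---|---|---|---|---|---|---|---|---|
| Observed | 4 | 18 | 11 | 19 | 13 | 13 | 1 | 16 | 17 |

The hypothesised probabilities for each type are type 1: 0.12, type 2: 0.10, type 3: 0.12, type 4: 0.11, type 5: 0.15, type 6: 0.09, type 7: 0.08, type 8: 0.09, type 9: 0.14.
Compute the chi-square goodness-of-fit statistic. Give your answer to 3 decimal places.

Expected counts E_i = n·p_i: 112×0.12 = 13.44, 112×0.10 = 11.2, 112×0.12 = 13.44, 112×0.11 = 12.32, 112×0.15 = 16.8, 112×0.09 = 10.08, 112×0.08 = 8.96, 112×0.09 = 10.08, 112×0.14 = 15.68.
type 1: (4 − 13.44)²/13.44 = 89.1136/13.44 = 6.6305
type 2: (18 − 11.2)²/11.2 = 46.24/11.2 = 4.1286
type 3: (11 − 13.44)²/13.44 = 5.9536/13.44 = 0.4430
type 4: (19 − 12.32)²/12.32 = 44.6224/12.32 = 3.6219
type 5: (13 − 16.8)²/16.8 = 14.44/16.8 = 0.8595
type 6: (13 − 10.08)²/10.08 = 8.5264/10.08 = 0.8459
type 7: (1 − 8.96)²/8.96 = 63.3616/8.96 = 7.0716
type 8: (16 − 10.08)²/10.08 = 35.0464/10.08 = 3.4768
type 9: (17 − 15.68)²/15.68 = 1.7424/15.68 = 0.1111
Sum = 27.189

27.189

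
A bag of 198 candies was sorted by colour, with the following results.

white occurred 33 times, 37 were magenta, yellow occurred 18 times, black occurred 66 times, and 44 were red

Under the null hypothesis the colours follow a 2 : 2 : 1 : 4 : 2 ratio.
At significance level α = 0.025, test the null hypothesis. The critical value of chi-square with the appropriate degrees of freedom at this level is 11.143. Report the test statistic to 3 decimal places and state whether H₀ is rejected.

2.556; do not reject

Ratio total = 11. Expected counts: 198×2/11 = 36, 198×2/11 = 36, 198×1/11 = 18, 198×4/11 = 72, 198×2/11 = 36.
white: (33 − 36)²/36 = 9/36 = 0.2500
magenta: (37 − 36)²/36 = 1/36 = 0.0278
yellow: (18 − 18)²/18 = 0/18 = 0.0000
black: (66 − 72)²/72 = 36/72 = 0.5000
red: (44 − 36)²/36 = 64/36 = 1.7778
Sum = 2.556
df = 4. Since 2.556 < 11.143, we do not reject H₀.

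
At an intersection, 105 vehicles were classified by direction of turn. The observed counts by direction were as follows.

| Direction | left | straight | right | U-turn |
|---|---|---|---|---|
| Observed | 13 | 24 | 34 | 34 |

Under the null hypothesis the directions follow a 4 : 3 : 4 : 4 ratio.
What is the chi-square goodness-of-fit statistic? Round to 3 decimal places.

11.036

Ratio total = 15. Expected counts: 105×4/15 = 28, 105×3/15 = 21, 105×4/15 = 28, 105×4/15 = 28.
χ² = (13−28)²/28 + (24−21)²/21 + (34−28)²/28 + (34−28)²/28
   = 8.0357 + 0.4286 + 1.2857 + 1.2857
Sum = 11.036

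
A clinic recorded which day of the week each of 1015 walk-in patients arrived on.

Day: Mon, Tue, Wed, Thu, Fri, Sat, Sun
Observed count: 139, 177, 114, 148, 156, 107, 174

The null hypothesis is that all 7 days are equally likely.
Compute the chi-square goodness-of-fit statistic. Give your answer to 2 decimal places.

Under H₀ each category has probability 1/7, so each expected count is 1015/7 = 145.
Mon: (139 − 145)²/145 = 36/145 = 0.248
Tue: (177 − 145)²/145 = 1024/145 = 7.062
Wed: (114 − 145)²/145 = 961/145 = 6.628
Thu: (148 − 145)²/145 = 9/145 = 0.062
Fri: (156 − 145)²/145 = 121/145 = 0.834
Sat: (107 − 145)²/145 = 1444/145 = 9.959
Sun: (174 − 145)²/145 = 841/145 = 5.800
Sum = 30.59

30.59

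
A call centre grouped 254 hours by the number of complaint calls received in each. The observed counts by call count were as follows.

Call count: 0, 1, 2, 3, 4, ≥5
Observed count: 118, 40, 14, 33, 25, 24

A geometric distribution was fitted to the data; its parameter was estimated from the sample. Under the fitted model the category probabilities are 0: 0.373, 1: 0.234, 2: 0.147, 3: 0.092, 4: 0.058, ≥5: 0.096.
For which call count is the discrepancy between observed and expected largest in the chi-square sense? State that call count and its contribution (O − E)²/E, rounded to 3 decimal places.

Expected counts E_i = n·p_i: 254×0.373 = 94.742, 254×0.234 = 59.436, 254×0.147 = 37.338, 254×0.092 = 23.368, 254×0.058 = 14.732, 254×0.096 = 24.384.
χ² = (118−94.742)²/94.742 + (40−59.436)²/59.436 + (14−37.338)²/37.338 + (33−23.368)²/23.368 + (25−14.732)²/14.732 + (24−24.384)²/24.384
   = 5.7096 + 6.3557 + 14.5873 + 3.9702 + 7.1567 + 0.0060
The largest term is for 2: 14.587.

2, 14.587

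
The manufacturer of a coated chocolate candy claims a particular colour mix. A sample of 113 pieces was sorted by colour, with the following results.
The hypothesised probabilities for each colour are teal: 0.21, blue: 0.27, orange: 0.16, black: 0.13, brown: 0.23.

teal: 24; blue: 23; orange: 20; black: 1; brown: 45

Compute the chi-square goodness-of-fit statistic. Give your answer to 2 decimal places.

28.72

Expected counts E_i = n·p_i: 113×0.21 = 23.73, 113×0.27 = 30.51, 113×0.16 = 18.08, 113×0.13 = 14.69, 113×0.23 = 25.99.
χ² = (24−23.73)²/23.73 + (23−30.51)²/30.51 + (20−18.08)²/18.08 + (1−14.69)²/14.69 + (45−25.99)²/25.99
   = 0.003 + 1.849 + 0.204 + 12.758 + 13.905
Sum = 28.72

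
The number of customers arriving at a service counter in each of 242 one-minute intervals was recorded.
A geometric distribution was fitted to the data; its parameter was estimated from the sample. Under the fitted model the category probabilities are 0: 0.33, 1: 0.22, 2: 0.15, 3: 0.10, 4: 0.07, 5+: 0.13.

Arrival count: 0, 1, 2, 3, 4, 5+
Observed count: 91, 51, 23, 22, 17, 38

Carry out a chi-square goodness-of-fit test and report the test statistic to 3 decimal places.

Expected counts E_i = n·p_i: 242×0.33 = 79.86, 242×0.22 = 53.24, 242×0.15 = 36.3, 242×0.10 = 24.2, 242×0.07 = 16.94, 242×0.13 = 31.46.
χ² = (91−79.86)²/79.86 + (51−53.24)²/53.24 + (23−36.3)²/36.3 + (22−24.2)²/24.2 + (17−16.94)²/16.94 + (38−31.46)²/31.46
   = 1.5540 + 0.0942 + 4.8730 + 0.2000 + 0.0002 + 1.3596
Sum = 8.081

8.081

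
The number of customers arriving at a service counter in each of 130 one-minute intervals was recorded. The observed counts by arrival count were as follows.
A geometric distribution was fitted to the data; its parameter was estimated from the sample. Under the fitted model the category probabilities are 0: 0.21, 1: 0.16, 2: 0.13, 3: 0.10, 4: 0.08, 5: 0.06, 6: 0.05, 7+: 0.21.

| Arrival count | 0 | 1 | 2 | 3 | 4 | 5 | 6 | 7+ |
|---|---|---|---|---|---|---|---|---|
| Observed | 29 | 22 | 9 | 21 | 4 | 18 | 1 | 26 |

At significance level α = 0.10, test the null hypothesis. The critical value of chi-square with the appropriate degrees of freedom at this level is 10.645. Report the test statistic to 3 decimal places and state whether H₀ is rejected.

Expected counts E_i = n·p_i: 130×0.21 = 27.3, 130×0.16 = 20.8, 130×0.13 = 16.9, 130×0.10 = 13, 130×0.08 = 10.4, 130×0.06 = 7.8, 130×0.05 = 6.5, 130×0.21 = 27.3.
0: (29 − 27.3)²/27.3 = 2.89/27.3 = 0.1059
1: (22 − 20.8)²/20.8 = 1.44/20.8 = 0.0692
2: (9 − 16.9)²/16.9 = 62.41/16.9 = 3.6929
3: (21 − 13)²/13 = 64/13 = 4.9231
4: (4 − 10.4)²/10.4 = 40.96/10.4 = 3.9385
5: (18 − 7.8)²/7.8 = 104.04/7.8 = 13.3385
6: (1 − 6.5)²/6.5 = 30.25/6.5 = 4.6538
7+: (26 − 27.3)²/27.3 = 1.69/27.3 = 0.0619
Sum = 30.784
df = 6. Since 30.784 > 10.645, we reject H₀.

30.784; reject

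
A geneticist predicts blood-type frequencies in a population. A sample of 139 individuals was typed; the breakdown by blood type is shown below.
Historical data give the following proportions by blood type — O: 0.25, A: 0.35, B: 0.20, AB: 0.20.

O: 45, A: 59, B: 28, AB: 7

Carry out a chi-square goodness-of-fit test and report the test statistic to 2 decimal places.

Expected counts E_i = n·p_i: 139×0.25 = 34.75, 139×0.35 = 48.65, 139×0.20 = 27.8, 139×0.20 = 27.8.
O: (45 − 34.75)²/34.75 = 105.0625/34.75 = 3.023
A: (59 − 48.65)²/48.65 = 107.1225/48.65 = 2.202
B: (28 − 27.8)²/27.8 = 0.04/27.8 = 0.001
AB: (7 − 27.8)²/27.8 = 432.64/27.8 = 15.563
Sum = 20.79

20.79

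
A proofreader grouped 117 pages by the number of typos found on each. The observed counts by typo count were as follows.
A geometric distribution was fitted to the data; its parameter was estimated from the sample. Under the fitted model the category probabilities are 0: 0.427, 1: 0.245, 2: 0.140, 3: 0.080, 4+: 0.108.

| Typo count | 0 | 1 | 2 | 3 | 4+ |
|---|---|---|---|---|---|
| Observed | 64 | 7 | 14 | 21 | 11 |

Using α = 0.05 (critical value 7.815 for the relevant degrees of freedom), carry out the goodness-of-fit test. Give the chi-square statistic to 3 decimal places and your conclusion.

Expected counts E_i = n·p_i: 117×0.427 = 49.959, 117×0.245 = 28.665, 117×0.140 = 16.38, 117×0.080 = 9.36, 117×0.108 = 12.636.
χ² = (64−49.959)²/49.959 + (7−28.665)²/28.665 + (14−16.38)²/16.38 + (21−9.36)²/9.36 + (11−12.636)²/12.636
   = 3.9462 + 16.3744 + 0.3458 + 14.4754 + 0.2118
Sum = 35.354
df = 3. Since 35.354 > 7.815, we reject H₀.

35.354; reject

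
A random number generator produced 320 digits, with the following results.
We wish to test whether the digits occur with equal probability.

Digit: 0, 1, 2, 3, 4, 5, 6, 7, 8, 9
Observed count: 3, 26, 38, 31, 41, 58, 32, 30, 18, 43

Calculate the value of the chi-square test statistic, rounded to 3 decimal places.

Under H₀ each category has probability 1/10, so each expected count is 320/10 = 32.
cat         O        E   (O−E)²/E
0           3       32    26.2813
1          26       32     1.1250
2          38       32     1.1250
3          31       32     0.0313
4          41       32     2.5313
5          58       32    21.1250
6          32       32     0.0000
7          30       32     0.1250
8          18       32     6.1250
9          43       32     3.7813
Sum = 62.250

62.250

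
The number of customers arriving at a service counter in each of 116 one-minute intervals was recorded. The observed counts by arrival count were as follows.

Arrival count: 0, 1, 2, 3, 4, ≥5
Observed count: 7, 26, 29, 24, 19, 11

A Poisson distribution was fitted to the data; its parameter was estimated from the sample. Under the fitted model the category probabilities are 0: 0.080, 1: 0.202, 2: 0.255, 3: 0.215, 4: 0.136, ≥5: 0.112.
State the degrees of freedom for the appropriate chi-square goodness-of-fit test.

4

There are k = 6 categories and 1 parameter estimated from the data, so df = 6 − 1 − 1 = 4.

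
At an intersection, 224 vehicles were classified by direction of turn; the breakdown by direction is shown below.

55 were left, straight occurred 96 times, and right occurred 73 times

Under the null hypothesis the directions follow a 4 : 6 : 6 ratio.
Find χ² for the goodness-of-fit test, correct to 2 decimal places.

Ratio total = 16. Expected counts: 224×4/16 = 56, 224×6/16 = 84, 224×6/16 = 84.
cat           O        E   (O−E)²/E
left         55       56      0.018
straight     96       84      1.714
right        73       84      1.440
Sum = 3.17

3.17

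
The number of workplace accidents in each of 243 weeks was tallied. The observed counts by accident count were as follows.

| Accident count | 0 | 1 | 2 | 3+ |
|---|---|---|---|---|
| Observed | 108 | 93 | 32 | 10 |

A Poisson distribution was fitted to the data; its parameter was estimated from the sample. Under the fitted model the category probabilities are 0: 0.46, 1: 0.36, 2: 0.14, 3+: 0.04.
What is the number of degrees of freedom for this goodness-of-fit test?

There are k = 4 categories and 1 parameter estimated from the data, so df = 4 − 1 − 1 = 2.

2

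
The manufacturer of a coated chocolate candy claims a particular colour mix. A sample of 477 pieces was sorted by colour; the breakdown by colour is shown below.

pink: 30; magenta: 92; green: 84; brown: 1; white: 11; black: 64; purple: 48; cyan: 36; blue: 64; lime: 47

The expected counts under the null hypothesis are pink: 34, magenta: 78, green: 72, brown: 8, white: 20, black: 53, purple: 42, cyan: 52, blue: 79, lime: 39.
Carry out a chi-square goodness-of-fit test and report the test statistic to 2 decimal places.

pink: (30 − 34)²/34 = 16/34 = 0.471
magenta: (92 − 78)²/78 = 196/78 = 2.513
green: (84 − 72)²/72 = 144/72 = 2.000
brown: (1 − 8)²/8 = 49/8 = 6.125
white: (11 − 20)²/20 = 81/20 = 4.050
black: (64 − 53)²/53 = 121/53 = 2.283
purple: (48 − 42)²/42 = 36/42 = 0.857
cyan: (36 − 52)²/52 = 256/52 = 4.923
blue: (64 − 79)²/79 = 225/79 = 2.848
lime: (47 − 39)²/39 = 64/39 = 1.641
Sum = 27.71

27.71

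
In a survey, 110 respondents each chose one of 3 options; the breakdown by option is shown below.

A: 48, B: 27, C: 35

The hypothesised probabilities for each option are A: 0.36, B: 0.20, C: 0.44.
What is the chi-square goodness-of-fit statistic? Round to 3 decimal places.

6.628

Expected counts E_i = n·p_i: 110×0.36 = 39.6, 110×0.20 = 22, 110×0.44 = 48.4.
χ² = (48−39.6)²/39.6 + (27−22)²/22 + (35−48.4)²/48.4
   = 1.7818 + 1.1364 + 3.7099
Sum = 6.628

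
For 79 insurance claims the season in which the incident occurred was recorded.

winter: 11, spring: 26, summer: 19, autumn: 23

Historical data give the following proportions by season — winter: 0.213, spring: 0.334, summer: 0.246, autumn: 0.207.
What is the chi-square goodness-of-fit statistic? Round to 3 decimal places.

Expected counts E_i = n·p_i: 79×0.213 = 16.827, 79×0.334 = 26.386, 79×0.246 = 19.434, 79×0.207 = 16.353.
cat         O        E   (O−E)²/E
winter     11   16.827     2.0178
spring     26   26.386     0.0056
summer     19   19.434     0.0097
autumn     23   16.353     2.7018
Sum = 4.735

4.735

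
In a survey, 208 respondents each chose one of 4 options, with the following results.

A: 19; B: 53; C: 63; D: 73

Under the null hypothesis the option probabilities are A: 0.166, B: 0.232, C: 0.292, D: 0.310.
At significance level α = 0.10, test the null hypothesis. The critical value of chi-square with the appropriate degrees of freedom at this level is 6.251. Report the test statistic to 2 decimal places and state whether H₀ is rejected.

Expected counts E_i = n·p_i: 208×0.166 = 34.528, 208×0.232 = 48.256, 208×0.292 = 60.736, 208×0.310 = 64.48.
A: (19 − 34.528)²/34.528 = 241.118784/34.528 = 6.983
B: (53 − 48.256)²/48.256 = 22.505536/48.256 = 0.466
C: (63 − 60.736)²/60.736 = 5.125696/60.736 = 0.084
D: (73 − 64.48)²/64.48 = 72.5904/64.48 = 1.126
Sum = 8.66
df = 3. Since 8.66 > 6.251, we reject H₀.

8.66; reject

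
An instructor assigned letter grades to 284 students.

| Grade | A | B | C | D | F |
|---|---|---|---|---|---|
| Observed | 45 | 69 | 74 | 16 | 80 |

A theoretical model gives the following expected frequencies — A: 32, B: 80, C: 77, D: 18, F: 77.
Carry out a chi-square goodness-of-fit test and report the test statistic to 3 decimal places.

7.250

cat         O        E   (O−E)²/E
A          45       32     5.2813
B          69       80     1.5125
C          74       77     0.1169
D          16       18     0.2222
F          80       77     0.1169
Sum = 7.250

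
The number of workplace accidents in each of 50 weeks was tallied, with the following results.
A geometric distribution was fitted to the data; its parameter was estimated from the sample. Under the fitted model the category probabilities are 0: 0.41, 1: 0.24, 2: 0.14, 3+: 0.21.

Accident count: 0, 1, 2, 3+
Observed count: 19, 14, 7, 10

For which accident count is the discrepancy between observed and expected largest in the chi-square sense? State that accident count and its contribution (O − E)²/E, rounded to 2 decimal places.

1, 0.33

Expected counts E_i = n·p_i: 50×0.41 = 20.5, 50×0.24 = 12, 50×0.14 = 7, 50×0.21 = 10.5.
χ² = (19−20.5)²/20.5 + (14−12)²/12 + (7−7)²/7 + (10−10.5)²/10.5
   = 0.110 + 0.333 + 0.000 + 0.024
The largest term is for 1: 0.33.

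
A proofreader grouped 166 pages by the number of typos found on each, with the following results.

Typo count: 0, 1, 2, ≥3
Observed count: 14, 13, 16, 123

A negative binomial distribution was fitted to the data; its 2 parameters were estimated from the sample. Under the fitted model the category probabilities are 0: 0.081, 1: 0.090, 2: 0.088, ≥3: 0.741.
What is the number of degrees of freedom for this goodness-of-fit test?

There are k = 4 categories and 2 parameters estimated from the data, so df = 4 − 1 − 2 = 1.

1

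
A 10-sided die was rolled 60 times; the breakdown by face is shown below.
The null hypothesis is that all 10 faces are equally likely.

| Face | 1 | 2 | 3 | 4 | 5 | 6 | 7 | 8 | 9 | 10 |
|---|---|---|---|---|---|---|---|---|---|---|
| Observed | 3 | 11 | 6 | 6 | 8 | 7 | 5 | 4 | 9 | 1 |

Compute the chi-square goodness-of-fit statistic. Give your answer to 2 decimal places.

Under H₀ each category has probability 1/10, so each expected count is 60/10 = 6.
χ² = (3−6)²/6 + (11−6)²/6 + (6−6)²/6 + (6−6)²/6 + (8−6)²/6 + (7−6)²/6 + (5−6)²/6 + (4−6)²/6 + (9−6)²/6 + (1−6)²/6
   = 1.500 + 4.167 + 0.000 + 0.000 + 0.667 + 0.167 + 0.167 + 0.667 + 1.500 + 4.167
Sum = 13.00

13.00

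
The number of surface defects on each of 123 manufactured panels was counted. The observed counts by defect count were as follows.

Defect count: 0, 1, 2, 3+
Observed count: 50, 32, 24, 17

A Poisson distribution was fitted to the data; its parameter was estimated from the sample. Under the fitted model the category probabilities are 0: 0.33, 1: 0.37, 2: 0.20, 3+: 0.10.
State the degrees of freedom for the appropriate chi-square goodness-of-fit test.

2

There are k = 4 categories and 1 parameter estimated from the data, so df = 4 − 1 − 1 = 2.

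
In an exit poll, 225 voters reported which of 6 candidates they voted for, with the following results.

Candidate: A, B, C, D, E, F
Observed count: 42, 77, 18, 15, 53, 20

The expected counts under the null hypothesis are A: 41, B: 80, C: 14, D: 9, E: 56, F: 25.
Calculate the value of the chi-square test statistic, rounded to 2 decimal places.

cat         O        E   (O−E)²/E
A          42       41      0.024
B          77       80      0.113
C          18       14      1.143
D          15        9      4.000
E          53       56      0.161
F          20       25      1.000
Sum = 6.44

6.44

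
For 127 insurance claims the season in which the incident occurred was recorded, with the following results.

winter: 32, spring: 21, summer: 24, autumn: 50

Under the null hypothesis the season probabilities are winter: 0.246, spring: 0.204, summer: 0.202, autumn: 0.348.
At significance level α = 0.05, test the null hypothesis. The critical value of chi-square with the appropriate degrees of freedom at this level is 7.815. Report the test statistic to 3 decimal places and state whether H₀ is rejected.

1.817; do not reject

Expected counts E_i = n·p_i: 127×0.246 = 31.242, 127×0.204 = 25.908, 127×0.202 = 25.654, 127×0.348 = 44.196.
cat         O        E   (O−E)²/E
winter     32   31.242     0.0184
spring     21   25.908     0.9298
summer     24   25.654     0.1066
autumn     50   44.196     0.7622
Sum = 1.817
df = 3. Since 1.817 < 7.815, we do not reject H₀.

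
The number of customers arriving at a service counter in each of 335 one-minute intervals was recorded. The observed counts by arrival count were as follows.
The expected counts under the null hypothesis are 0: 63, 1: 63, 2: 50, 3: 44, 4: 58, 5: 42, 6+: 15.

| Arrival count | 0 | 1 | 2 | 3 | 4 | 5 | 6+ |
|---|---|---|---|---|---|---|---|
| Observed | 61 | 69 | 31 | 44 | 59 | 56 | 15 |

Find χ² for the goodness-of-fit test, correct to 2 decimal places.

12.54

χ² = (61−63)²/63 + (69−63)²/63 + (31−50)²/50 + (44−44)²/44 + (59−58)²/58 + (56−42)²/42 + (15−15)²/15
   = 0.063 + 0.571 + 7.220 + 0.000 + 0.017 + 4.667 + 0.000
Sum = 12.54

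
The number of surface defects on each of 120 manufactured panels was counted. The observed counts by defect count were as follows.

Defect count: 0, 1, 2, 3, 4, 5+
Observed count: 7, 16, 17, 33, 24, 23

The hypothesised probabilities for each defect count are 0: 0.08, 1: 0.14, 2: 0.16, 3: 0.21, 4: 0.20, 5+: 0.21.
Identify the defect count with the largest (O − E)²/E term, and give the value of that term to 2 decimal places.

Expected counts E_i = n·p_i: 120×0.08 = 9.6, 120×0.14 = 16.8, 120×0.16 = 19.2, 120×0.21 = 25.2, 120×0.20 = 24, 120×0.21 = 25.2.
cat         O        E   (O−E)²/E
0           7      9.6      0.704
1          16     16.8      0.038
2          17     19.2      0.252
3          33     25.2      2.414
4          24       24      0.000
5+         23     25.2      0.192
The largest term is for 3: 2.41.

3, 2.41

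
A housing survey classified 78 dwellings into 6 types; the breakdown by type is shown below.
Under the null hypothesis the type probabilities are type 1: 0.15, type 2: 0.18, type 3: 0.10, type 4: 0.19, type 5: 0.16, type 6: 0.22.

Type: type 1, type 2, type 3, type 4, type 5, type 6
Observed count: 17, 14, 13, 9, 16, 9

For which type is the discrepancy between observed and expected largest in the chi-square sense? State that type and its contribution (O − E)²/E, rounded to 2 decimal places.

Expected counts E_i = n·p_i: 78×0.15 = 11.7, 78×0.18 = 14.04, 78×0.10 = 7.8, 78×0.19 = 14.82, 78×0.16 = 12.48, 78×0.22 = 17.16.
type 1: (17 − 11.7)²/11.7 = 28.09/11.7 = 2.401
type 2: (14 − 14.04)²/14.04 = 0.0016/14.04 = 0.000
type 3: (13 − 7.8)²/7.8 = 27.04/7.8 = 3.467
type 4: (9 − 14.82)²/14.82 = 33.8724/14.82 = 2.286
type 5: (16 − 12.48)²/12.48 = 12.3904/12.48 = 0.993
type 6: (9 − 17.16)²/17.16 = 66.5856/17.16 = 3.880
The largest term is for type 6: 3.88.

type 6, 3.88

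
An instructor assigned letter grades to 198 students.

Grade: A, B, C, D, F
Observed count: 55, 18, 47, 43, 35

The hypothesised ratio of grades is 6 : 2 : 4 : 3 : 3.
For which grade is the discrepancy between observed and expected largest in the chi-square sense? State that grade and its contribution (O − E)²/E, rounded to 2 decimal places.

D, 3.03

Ratio total = 18. Expected counts: 198×6/18 = 66, 198×2/18 = 22, 198×4/18 = 44, 198×3/18 = 33, 198×3/18 = 33.
χ² = (55−66)²/66 + (18−22)²/22 + (47−44)²/44 + (43−33)²/33 + (35−33)²/33
   = 1.833 + 0.727 + 0.205 + 3.030 + 0.121
The largest term is for D: 3.03.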